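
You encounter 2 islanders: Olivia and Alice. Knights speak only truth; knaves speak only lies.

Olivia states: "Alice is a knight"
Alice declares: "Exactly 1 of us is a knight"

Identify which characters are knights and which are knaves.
Olivia is a knave.
Alice is a knave.

Verification:
- Olivia (knave) says "Alice is a knight" - this is FALSE (a lie) because Alice is a knave.
- Alice (knave) says "Exactly 1 of us is a knight" - this is FALSE (a lie) because there are 0 knights.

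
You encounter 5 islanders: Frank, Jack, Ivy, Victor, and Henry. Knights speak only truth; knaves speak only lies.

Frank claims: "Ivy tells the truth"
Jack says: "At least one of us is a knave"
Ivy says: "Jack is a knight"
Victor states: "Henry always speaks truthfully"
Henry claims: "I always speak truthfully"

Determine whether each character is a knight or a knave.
Frank is a knight.
Jack is a knight.
Ivy is a knight.
Victor is a knave.
Henry is a knave.

Verification:
- Frank (knight) says "Ivy tells the truth" - this is TRUE because Ivy is a knight.
- Jack (knight) says "At least one of us is a knave" - this is TRUE because Victor and Henry are knaves.
- Ivy (knight) says "Jack is a knight" - this is TRUE because Jack is a knight.
- Victor (knave) says "Henry always speaks truthfully" - this is FALSE (a lie) because Henry is a knave.
- Henry (knave) says "I always speak truthfully" - this is FALSE (a lie) because Henry is a knave.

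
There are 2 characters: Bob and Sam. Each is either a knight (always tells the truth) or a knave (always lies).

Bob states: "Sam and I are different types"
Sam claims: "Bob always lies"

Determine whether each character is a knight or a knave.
Bob is a knight.
Sam is a knave.

Verification:
- Bob (knight) says "Sam and I are different types" - this is TRUE because Bob is a knight and Sam is a knave.
- Sam (knave) says "Bob always lies" - this is FALSE (a lie) because Bob is a knight.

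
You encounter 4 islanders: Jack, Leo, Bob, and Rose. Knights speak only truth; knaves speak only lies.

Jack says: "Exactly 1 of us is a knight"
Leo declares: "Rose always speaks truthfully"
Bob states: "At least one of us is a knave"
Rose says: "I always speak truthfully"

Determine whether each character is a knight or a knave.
Jack is a knave.
Leo is a knight.
Bob is a knight.
Rose is a knight.

Verification:
- Jack (knave) says "Exactly 1 of us is a knight" - this is FALSE (a lie) because there are 3 knights.
- Leo (knight) says "Rose always speaks truthfully" - this is TRUE because Rose is a knight.
- Bob (knight) says "At least one of us is a knave" - this is TRUE because Jack is a knave.
- Rose (knight) says "I always speak truthfully" - this is TRUE because Rose is a knight.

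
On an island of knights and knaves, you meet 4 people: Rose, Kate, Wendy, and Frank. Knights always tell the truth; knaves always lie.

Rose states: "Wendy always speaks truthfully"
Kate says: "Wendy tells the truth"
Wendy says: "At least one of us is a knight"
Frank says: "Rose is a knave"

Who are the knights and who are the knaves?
Rose is a knight.
Kate is a knight.
Wendy is a knight.
Frank is a knave.

Verification:
- Rose (knight) says "Wendy always speaks truthfully" - this is TRUE because Wendy is a knight.
- Kate (knight) says "Wendy tells the truth" - this is TRUE because Wendy is a knight.
- Wendy (knight) says "At least one of us is a knight" - this is TRUE because Rose, Kate, and Wendy are knights.
- Frank (knave) says "Rose is a knave" - this is FALSE (a lie) because Rose is a knight.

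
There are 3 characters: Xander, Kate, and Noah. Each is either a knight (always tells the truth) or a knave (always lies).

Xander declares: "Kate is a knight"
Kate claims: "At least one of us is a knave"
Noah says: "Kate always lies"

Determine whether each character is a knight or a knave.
Xander is a knight.
Kate is a knight.
Noah is a knave.

Verification:
- Xander (knight) says "Kate is a knight" - this is TRUE because Kate is a knight.
- Kate (knight) says "At least one of us is a knave" - this is TRUE because Noah is a knave.
- Noah (knave) says "Kate always lies" - this is FALSE (a lie) because Kate is a knight.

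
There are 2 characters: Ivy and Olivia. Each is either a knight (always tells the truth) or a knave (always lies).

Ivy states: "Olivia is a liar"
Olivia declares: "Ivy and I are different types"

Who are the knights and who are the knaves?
Ivy is a knave.
Olivia is a knight.

Verification:
- Ivy (knave) says "Olivia is a liar" - this is FALSE (a lie) because Olivia is a knight.
- Olivia (knight) says "Ivy and I are different types" - this is TRUE because Olivia is a knight and Ivy is a knave.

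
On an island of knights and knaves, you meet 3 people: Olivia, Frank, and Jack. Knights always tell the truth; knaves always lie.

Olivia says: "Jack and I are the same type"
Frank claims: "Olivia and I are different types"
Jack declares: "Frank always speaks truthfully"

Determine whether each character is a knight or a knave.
Olivia is a knave.
Frank is a knight.
Jack is a knight.

Verification:
- Olivia (knave) says "Jack and I are the same type" - this is FALSE (a lie) because Olivia is a knave and Jack is a knight.
- Frank (knight) says "Olivia and I are different types" - this is TRUE because Frank is a knight and Olivia is a knave.
- Jack (knight) says "Frank always speaks truthfully" - this is TRUE because Frank is a knight.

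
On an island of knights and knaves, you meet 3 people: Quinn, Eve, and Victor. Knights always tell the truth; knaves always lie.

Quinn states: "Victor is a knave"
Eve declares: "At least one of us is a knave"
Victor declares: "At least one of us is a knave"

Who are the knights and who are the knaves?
Quinn is a knave.
Eve is a knight.
Victor is a knight.

Verification:
- Quinn (knave) says "Victor is a knave" - this is FALSE (a lie) because Victor is a knight.
- Eve (knight) says "At least one of us is a knave" - this is TRUE because Quinn is a knave.
- Victor (knight) says "At least one of us is a knave" - this is TRUE because Quinn is a knave.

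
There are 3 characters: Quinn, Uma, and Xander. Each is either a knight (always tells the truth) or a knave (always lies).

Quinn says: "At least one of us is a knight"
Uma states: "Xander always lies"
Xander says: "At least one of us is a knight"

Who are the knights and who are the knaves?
Quinn is a knight.
Uma is a knave.
Xander is a knight.

Verification:
- Quinn (knight) says "At least one of us is a knight" - this is TRUE because Quinn and Xander are knights.
- Uma (knave) says "Xander always lies" - this is FALSE (a lie) because Xander is a knight.
- Xander (knight) says "At least one of us is a knight" - this is TRUE because Quinn and Xander are knights.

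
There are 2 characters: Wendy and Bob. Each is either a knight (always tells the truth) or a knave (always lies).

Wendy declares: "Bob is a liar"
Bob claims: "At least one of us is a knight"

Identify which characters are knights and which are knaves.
Wendy is a knave.
Bob is a knight.

Verification:
- Wendy (knave) says "Bob is a liar" - this is FALSE (a lie) because Bob is a knight.
- Bob (knight) says "At least one of us is a knight" - this is TRUE because Bob is a knight.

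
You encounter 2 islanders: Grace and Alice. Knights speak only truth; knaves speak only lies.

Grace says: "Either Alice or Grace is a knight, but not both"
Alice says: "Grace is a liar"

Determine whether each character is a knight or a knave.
Grace is a knight.
Alice is a knave.

Verification:
- Grace (knight) says "Either Alice or Grace is a knight, but not both" - this is TRUE because Alice is a knave and Grace is a knight.
- Alice (knave) says "Grace is a liar" - this is FALSE (a lie) because Grace is a knight.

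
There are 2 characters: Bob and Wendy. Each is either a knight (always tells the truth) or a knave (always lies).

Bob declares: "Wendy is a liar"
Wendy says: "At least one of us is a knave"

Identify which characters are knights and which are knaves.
Bob is a knave.
Wendy is a knight.

Verification:
- Bob (knave) says "Wendy is a liar" - this is FALSE (a lie) because Wendy is a knight.
- Wendy (knight) says "At least one of us is a knave" - this is TRUE because Bob is a knave.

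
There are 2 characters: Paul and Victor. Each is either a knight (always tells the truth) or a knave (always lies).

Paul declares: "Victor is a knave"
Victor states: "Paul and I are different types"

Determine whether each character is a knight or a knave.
Paul is a knave.
Victor is a knight.

Verification:
- Paul (knave) says "Victor is a knave" - this is FALSE (a lie) because Victor is a knight.
- Victor (knight) says "Paul and I are different types" - this is TRUE because Victor is a knight and Paul is a knave.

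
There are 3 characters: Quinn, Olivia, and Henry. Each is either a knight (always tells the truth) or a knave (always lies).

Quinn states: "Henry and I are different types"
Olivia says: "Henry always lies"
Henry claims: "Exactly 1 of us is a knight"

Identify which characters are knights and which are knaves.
Quinn is a knight.
Olivia is a knight.
Henry is a knave.

Verification:
- Quinn (knight) says "Henry and I are different types" - this is TRUE because Quinn is a knight and Henry is a knave.
- Olivia (knight) says "Henry always lies" - this is TRUE because Henry is a knave.
- Henry (knave) says "Exactly 1 of us is a knight" - this is FALSE (a lie) because there are 2 knights.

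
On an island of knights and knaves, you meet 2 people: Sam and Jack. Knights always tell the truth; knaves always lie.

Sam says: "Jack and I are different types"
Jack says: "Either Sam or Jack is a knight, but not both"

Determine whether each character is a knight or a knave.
Sam is a knave.
Jack is a knave.

Verification:
- Sam (knave) says "Jack and I are different types" - this is FALSE (a lie) because Sam is a knave and Jack is a knave.
- Jack (knave) says "Either Sam or Jack is a knight, but not both" - this is FALSE (a lie) because Sam is a knave and Jack is a knave.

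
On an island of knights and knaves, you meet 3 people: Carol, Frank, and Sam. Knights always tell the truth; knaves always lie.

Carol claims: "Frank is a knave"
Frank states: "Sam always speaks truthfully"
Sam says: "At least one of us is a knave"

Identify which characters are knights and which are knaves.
Carol is a knave.
Frank is a knight.
Sam is a knight.

Verification:
- Carol (knave) says "Frank is a knave" - this is FALSE (a lie) because Frank is a knight.
- Frank (knight) says "Sam always speaks truthfully" - this is TRUE because Sam is a knight.
- Sam (knight) says "At least one of us is a knave" - this is TRUE because Carol is a knave.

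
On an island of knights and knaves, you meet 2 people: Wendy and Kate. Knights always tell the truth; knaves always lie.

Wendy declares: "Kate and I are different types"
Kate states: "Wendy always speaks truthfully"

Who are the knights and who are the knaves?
Wendy is a knave.
Kate is a knave.

Verification:
- Wendy (knave) says "Kate and I are different types" - this is FALSE (a lie) because Wendy is a knave and Kate is a knave.
- Kate (knave) says "Wendy always speaks truthfully" - this is FALSE (a lie) because Wendy is a knave.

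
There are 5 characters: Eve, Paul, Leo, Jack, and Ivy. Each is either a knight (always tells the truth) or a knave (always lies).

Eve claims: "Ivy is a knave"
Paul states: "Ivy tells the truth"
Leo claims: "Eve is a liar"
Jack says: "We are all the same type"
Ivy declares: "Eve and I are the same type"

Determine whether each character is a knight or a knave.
Eve is a knight.
Paul is a knave.
Leo is a knave.
Jack is a knave.
Ivy is a knave.

Verification:
- Eve (knight) says "Ivy is a knave" - this is TRUE because Ivy is a knave.
- Paul (knave) says "Ivy tells the truth" - this is FALSE (a lie) because Ivy is a knave.
- Leo (knave) says "Eve is a liar" - this is FALSE (a lie) because Eve is a knight.
- Jack (knave) says "We are all the same type" - this is FALSE (a lie) because Eve is a knight and Paul, Leo, Jack, and Ivy are knaves.
- Ivy (knave) says "Eve and I are the same type" - this is FALSE (a lie) because Ivy is a knave and Eve is a knight.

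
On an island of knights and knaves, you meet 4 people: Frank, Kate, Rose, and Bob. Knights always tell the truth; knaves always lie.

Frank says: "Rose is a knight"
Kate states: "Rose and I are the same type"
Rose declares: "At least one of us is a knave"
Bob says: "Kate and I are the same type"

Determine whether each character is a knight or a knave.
Frank is a knight.
Kate is a knight.
Rose is a knight.
Bob is a knave.

Verification:
- Frank (knight) says "Rose is a knight" - this is TRUE because Rose is a knight.
- Kate (knight) says "Rose and I are the same type" - this is TRUE because Kate is a knight and Rose is a knight.
- Rose (knight) says "At least one of us is a knave" - this is TRUE because Bob is a knave.
- Bob (knave) says "Kate and I are the same type" - this is FALSE (a lie) because Bob is a knave and Kate is a knight.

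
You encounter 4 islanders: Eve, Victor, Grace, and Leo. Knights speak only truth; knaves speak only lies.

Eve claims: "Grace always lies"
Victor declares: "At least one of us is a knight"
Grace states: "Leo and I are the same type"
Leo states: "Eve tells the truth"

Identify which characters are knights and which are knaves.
Eve is a knight.
Victor is a knight.
Grace is a knave.
Leo is a knight.

Verification:
- Eve (knight) says "Grace always lies" - this is TRUE because Grace is a knave.
- Victor (knight) says "At least one of us is a knight" - this is TRUE because Eve, Victor, and Leo are knights.
- Grace (knave) says "Leo and I are the same type" - this is FALSE (a lie) because Grace is a knave and Leo is a knight.
- Leo (knight) says "Eve tells the truth" - this is TRUE because Eve is a knight.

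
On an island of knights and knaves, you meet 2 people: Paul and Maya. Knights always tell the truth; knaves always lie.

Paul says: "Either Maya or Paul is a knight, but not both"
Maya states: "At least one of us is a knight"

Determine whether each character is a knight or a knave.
Paul is a knave.
Maya is a knave.

Verification:
- Paul (knave) says "Either Maya or Paul is a knight, but not both" - this is FALSE (a lie) because Maya is a knave and Paul is a knave.
- Maya (knave) says "At least one of us is a knight" - this is FALSE (a lie) because no one is a knight.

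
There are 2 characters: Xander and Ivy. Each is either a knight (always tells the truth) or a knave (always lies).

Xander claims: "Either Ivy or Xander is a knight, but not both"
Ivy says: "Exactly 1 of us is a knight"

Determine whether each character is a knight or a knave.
Xander is a knave.
Ivy is a knave.

Verification:
- Xander (knave) says "Either Ivy or Xander is a knight, but not both" - this is FALSE (a lie) because Ivy is a knave and Xander is a knave.
- Ivy (knave) says "Exactly 1 of us is a knight" - this is FALSE (a lie) because there are 0 knights.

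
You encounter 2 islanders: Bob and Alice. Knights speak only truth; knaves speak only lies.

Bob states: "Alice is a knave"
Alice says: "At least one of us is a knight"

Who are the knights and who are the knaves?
Bob is a knave.
Alice is a knight.

Verification:
- Bob (knave) says "Alice is a knave" - this is FALSE (a lie) because Alice is a knight.
- Alice (knight) says "At least one of us is a knight" - this is TRUE because Alice is a knight.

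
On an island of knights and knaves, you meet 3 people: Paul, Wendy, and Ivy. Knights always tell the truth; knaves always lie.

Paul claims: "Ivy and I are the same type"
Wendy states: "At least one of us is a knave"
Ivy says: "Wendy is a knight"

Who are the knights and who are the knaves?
Paul is a knave.
Wendy is a knight.
Ivy is a knight.

Verification:
- Paul (knave) says "Ivy and I are the same type" - this is FALSE (a lie) because Paul is a knave and Ivy is a knight.
- Wendy (knight) says "At least one of us is a knave" - this is TRUE because Paul is a knave.
- Ivy (knight) says "Wendy is a knight" - this is TRUE because Wendy is a knight.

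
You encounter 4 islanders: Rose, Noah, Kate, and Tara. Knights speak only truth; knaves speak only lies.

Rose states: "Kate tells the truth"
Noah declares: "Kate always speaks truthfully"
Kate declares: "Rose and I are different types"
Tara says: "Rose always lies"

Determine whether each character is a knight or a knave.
Rose is a knave.
Noah is a knave.
Kate is a knave.
Tara is a knight.

Verification:
- Rose (knave) says "Kate tells the truth" - this is FALSE (a lie) because Kate is a knave.
- Noah (knave) says "Kate always speaks truthfully" - this is FALSE (a lie) because Kate is a knave.
- Kate (knave) says "Rose and I are different types" - this is FALSE (a lie) because Kate is a knave and Rose is a knave.
- Tara (knight) says "Rose always lies" - this is TRUE because Rose is a knave.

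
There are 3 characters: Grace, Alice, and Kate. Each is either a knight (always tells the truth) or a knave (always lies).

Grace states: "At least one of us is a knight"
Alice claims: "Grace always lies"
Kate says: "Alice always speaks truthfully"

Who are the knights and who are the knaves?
Grace is a knight.
Alice is a knave.
Kate is a knave.

Verification:
- Grace (knight) says "At least one of us is a knight" - this is TRUE because Grace is a knight.
- Alice (knave) says "Grace always lies" - this is FALSE (a lie) because Grace is a knight.
- Kate (knave) says "Alice always speaks truthfully" - this is FALSE (a lie) because Alice is a knave.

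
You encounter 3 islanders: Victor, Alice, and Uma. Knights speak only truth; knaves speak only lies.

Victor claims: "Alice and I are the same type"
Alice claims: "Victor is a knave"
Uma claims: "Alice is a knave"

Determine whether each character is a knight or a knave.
Victor is a knave.
Alice is a knight.
Uma is a knave.

Verification:
- Victor (knave) says "Alice and I are the same type" - this is FALSE (a lie) because Victor is a knave and Alice is a knight.
- Alice (knight) says "Victor is a knave" - this is TRUE because Victor is a knave.
- Uma (knave) says "Alice is a knave" - this is FALSE (a lie) because Alice is a knight.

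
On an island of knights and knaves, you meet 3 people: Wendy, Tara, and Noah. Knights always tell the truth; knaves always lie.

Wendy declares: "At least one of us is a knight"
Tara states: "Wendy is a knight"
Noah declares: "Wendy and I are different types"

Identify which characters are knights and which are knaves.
Wendy is a knave.
Tara is a knave.
Noah is a knave.

Verification:
- Wendy (knave) says "At least one of us is a knight" - this is FALSE (a lie) because no one is a knight.
- Tara (knave) says "Wendy is a knight" - this is FALSE (a lie) because Wendy is a knave.
- Noah (knave) says "Wendy and I are different types" - this is FALSE (a lie) because Noah is a knave and Wendy is a knave.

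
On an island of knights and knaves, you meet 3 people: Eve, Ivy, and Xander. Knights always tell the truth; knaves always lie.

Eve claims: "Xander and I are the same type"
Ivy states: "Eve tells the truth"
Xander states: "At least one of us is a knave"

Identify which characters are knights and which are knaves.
Eve is a knave.
Ivy is a knave.
Xander is a knight.

Verification:
- Eve (knave) says "Xander and I are the same type" - this is FALSE (a lie) because Eve is a knave and Xander is a knight.
- Ivy (knave) says "Eve tells the truth" - this is FALSE (a lie) because Eve is a knave.
- Xander (knight) says "At least one of us is a knave" - this is TRUE because Eve and Ivy are knaves.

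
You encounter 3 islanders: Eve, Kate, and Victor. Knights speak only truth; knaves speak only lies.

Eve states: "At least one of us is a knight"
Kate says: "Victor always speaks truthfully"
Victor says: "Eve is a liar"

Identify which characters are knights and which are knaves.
Eve is a knight.
Kate is a knave.
Victor is a knave.

Verification:
- Eve (knight) says "At least one of us is a knight" - this is TRUE because Eve is a knight.
- Kate (knave) says "Victor always speaks truthfully" - this is FALSE (a lie) because Victor is a knave.
- Victor (knave) says "Eve is a liar" - this is FALSE (a lie) because Eve is a knight.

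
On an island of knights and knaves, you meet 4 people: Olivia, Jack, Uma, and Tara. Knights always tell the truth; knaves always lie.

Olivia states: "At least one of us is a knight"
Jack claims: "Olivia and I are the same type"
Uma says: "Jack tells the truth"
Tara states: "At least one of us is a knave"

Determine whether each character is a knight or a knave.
Olivia is a knight.
Jack is a knave.
Uma is a knave.
Tara is a knight.

Verification:
- Olivia (knight) says "At least one of us is a knight" - this is TRUE because Olivia and Tara are knights.
- Jack (knave) says "Olivia and I are the same type" - this is FALSE (a lie) because Jack is a knave and Olivia is a knight.
- Uma (knave) says "Jack tells the truth" - this is FALSE (a lie) because Jack is a knave.
- Tara (knight) says "At least one of us is a knave" - this is TRUE because Jack and Uma are knaves.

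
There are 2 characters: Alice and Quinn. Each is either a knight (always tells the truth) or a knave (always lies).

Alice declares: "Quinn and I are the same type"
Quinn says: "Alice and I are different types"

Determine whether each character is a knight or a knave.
Alice is a knave.
Quinn is a knight.

Verification:
- Alice (knave) says "Quinn and I are the same type" - this is FALSE (a lie) because Alice is a knave and Quinn is a knight.
- Quinn (knight) says "Alice and I are different types" - this is TRUE because Quinn is a knight and Alice is a knave.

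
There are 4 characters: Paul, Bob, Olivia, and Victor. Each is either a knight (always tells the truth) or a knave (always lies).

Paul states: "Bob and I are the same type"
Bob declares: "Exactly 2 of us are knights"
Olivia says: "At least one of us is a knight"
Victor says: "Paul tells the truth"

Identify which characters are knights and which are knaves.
Paul is a knave.
Bob is a knight.
Olivia is a knight.
Victor is a knave.

Verification:
- Paul (knave) says "Bob and I are the same type" - this is FALSE (a lie) because Paul is a knave and Bob is a knight.
- Bob (knight) says "Exactly 2 of us are knights" - this is TRUE because there are 2 knights.
- Olivia (knight) says "At least one of us is a knight" - this is TRUE because Bob and Olivia are knights.
- Victor (knave) says "Paul tells the truth" - this is FALSE (a lie) because Paul is a knave.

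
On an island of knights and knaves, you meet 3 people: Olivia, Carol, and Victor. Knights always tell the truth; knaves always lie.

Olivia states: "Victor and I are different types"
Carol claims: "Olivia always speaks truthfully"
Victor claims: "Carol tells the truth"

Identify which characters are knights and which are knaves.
Olivia is a knave.
Carol is a knave.
Victor is a knave.

Verification:
- Olivia (knave) says "Victor and I are different types" - this is FALSE (a lie) because Olivia is a knave and Victor is a knave.
- Carol (knave) says "Olivia always speaks truthfully" - this is FALSE (a lie) because Olivia is a knave.
- Victor (knave) says "Carol tells the truth" - this is FALSE (a lie) because Carol is a knave.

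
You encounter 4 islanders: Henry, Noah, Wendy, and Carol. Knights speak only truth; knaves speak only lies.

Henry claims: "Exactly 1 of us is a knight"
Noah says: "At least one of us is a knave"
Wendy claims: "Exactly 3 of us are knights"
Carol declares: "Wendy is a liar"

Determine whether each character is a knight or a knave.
Henry is a knave.
Noah is a knight.
Wendy is a knave.
Carol is a knight.

Verification:
- Henry (knave) says "Exactly 1 of us is a knight" - this is FALSE (a lie) because there are 2 knights.
- Noah (knight) says "At least one of us is a knave" - this is TRUE because Henry and Wendy are knaves.
- Wendy (knave) says "Exactly 3 of us are knights" - this is FALSE (a lie) because there are 2 knights.
- Carol (knight) says "Wendy is a liar" - this is TRUE because Wendy is a knave.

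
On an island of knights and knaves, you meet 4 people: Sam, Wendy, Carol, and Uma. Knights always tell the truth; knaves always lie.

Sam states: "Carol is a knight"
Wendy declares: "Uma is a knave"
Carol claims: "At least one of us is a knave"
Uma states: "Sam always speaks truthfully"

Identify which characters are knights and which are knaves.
Sam is a knight.
Wendy is a knave.
Carol is a knight.
Uma is a knight.

Verification:
- Sam (knight) says "Carol is a knight" - this is TRUE because Carol is a knight.
- Wendy (knave) says "Uma is a knave" - this is FALSE (a lie) because Uma is a knight.
- Carol (knight) says "At least one of us is a knave" - this is TRUE because Wendy is a knave.
- Uma (knight) says "Sam always speaks truthfully" - this is TRUE because Sam is a knight.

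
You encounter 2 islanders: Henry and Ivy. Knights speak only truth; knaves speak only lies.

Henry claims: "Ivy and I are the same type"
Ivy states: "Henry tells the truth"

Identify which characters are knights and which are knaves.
Henry is a knight.
Ivy is a knight.

Verification:
- Henry (knight) says "Ivy and I are the same type" - this is TRUE because Henry is a knight and Ivy is a knight.
- Ivy (knight) says "Henry tells the truth" - this is TRUE because Henry is a knight.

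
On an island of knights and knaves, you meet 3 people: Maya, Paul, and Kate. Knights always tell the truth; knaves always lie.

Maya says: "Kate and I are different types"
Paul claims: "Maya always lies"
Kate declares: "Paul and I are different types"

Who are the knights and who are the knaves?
Maya is a knight.
Paul is a knave.
Kate is a knave.

Verification:
- Maya (knight) says "Kate and I are different types" - this is TRUE because Maya is a knight and Kate is a knave.
- Paul (knave) says "Maya always lies" - this is FALSE (a lie) because Maya is a knight.
- Kate (knave) says "Paul and I are different types" - this is FALSE (a lie) because Kate is a knave and Paul is a knave.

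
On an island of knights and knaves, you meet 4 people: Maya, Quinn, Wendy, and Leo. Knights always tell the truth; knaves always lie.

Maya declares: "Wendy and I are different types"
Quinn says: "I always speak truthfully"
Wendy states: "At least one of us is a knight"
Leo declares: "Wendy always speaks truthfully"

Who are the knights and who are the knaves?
Maya is a knave.
Quinn is a knave.
Wendy is a knave.
Leo is a knave.

Verification:
- Maya (knave) says "Wendy and I are different types" - this is FALSE (a lie) because Maya is a knave and Wendy is a knave.
- Quinn (knave) says "I always speak truthfully" - this is FALSE (a lie) because Quinn is a knave.
- Wendy (knave) says "At least one of us is a knight" - this is FALSE (a lie) because no one is a knight.
- Leo (knave) says "Wendy always speaks truthfully" - this is FALSE (a lie) because Wendy is a knave.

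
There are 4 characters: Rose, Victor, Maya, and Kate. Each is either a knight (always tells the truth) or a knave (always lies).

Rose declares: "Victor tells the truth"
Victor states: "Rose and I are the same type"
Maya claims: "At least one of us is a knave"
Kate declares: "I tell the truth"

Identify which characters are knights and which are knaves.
Rose is a knight.
Victor is a knight.
Maya is a knight.
Kate is a knave.

Verification:
- Rose (knight) says "Victor tells the truth" - this is TRUE because Victor is a knight.
- Victor (knight) says "Rose and I are the same type" - this is TRUE because Victor is a knight and Rose is a knight.
- Maya (knight) says "At least one of us is a knave" - this is TRUE because Kate is a knave.
- Kate (knave) says "I tell the truth" - this is FALSE (a lie) because Kate is a knave.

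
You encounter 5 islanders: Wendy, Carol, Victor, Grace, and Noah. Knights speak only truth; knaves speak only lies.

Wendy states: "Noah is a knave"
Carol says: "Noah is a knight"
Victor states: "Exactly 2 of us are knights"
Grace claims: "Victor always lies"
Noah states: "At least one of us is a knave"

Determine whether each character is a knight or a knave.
Wendy is a knave.
Carol is a knight.
Victor is a knave.
Grace is a knight.
Noah is a knight.

Verification:
- Wendy (knave) says "Noah is a knave" - this is FALSE (a lie) because Noah is a knight.
- Carol (knight) says "Noah is a knight" - this is TRUE because Noah is a knight.
- Victor (knave) says "Exactly 2 of us are knights" - this is FALSE (a lie) because there are 3 knights.
- Grace (knight) says "Victor always lies" - this is TRUE because Victor is a knave.
- Noah (knight) says "At least one of us is a knave" - this is TRUE because Wendy and Victor are knaves.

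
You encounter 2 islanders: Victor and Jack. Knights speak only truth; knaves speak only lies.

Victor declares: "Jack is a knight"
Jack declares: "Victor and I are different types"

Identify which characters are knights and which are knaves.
Victor is a knave.
Jack is a knave.

Verification:
- Victor (knave) says "Jack is a knight" - this is FALSE (a lie) because Jack is a knave.
- Jack (knave) says "Victor and I are different types" - this is FALSE (a lie) because Jack is a knave and Victor is a knave.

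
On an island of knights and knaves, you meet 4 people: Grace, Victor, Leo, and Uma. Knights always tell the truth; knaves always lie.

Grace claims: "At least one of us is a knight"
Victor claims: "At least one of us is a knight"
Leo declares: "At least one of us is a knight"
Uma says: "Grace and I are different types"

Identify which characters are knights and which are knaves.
Grace is a knave.
Victor is a knave.
Leo is a knave.
Uma is a knave.

Verification:
- Grace (knave) says "At least one of us is a knight" - this is FALSE (a lie) because no one is a knight.
- Victor (knave) says "At least one of us is a knight" - this is FALSE (a lie) because no one is a knight.
- Leo (knave) says "At least one of us is a knight" - this is FALSE (a lie) because no one is a knight.
- Uma (knave) says "Grace and I are different types" - this is FALSE (a lie) because Uma is a knave and Grace is a knave.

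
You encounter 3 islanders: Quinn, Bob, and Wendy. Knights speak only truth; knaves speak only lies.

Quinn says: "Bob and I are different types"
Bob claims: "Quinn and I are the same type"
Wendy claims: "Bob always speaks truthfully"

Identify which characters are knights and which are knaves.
Quinn is a knight.
Bob is a knave.
Wendy is a knave.

Verification:
- Quinn (knight) says "Bob and I are different types" - this is TRUE because Quinn is a knight and Bob is a knave.
- Bob (knave) says "Quinn and I are the same type" - this is FALSE (a lie) because Bob is a knave and Quinn is a knight.
- Wendy (knave) says "Bob always speaks truthfully" - this is FALSE (a lie) because Bob is a knave.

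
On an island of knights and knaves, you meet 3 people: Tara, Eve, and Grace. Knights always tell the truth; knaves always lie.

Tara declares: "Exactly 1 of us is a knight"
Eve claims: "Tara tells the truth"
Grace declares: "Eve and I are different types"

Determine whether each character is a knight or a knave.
Tara is a knave.
Eve is a knave.
Grace is a knave.

Verification:
- Tara (knave) says "Exactly 1 of us is a knight" - this is FALSE (a lie) because there are 0 knights.
- Eve (knave) says "Tara tells the truth" - this is FALSE (a lie) because Tara is a knave.
- Grace (knave) says "Eve and I are different types" - this is FALSE (a lie) because Grace is a knave and Eve is a knave.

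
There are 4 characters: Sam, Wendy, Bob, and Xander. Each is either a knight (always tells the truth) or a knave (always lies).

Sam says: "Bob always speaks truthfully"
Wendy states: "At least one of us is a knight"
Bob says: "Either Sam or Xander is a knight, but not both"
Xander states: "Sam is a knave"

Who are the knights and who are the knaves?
Sam is a knight.
Wendy is a knight.
Bob is a knight.
Xander is a knave.

Verification:
- Sam (knight) says "Bob always speaks truthfully" - this is TRUE because Bob is a knight.
- Wendy (knight) says "At least one of us is a knight" - this is TRUE because Sam, Wendy, and Bob are knights.
- Bob (knight) says "Either Sam or Xander is a knight, but not both" - this is TRUE because Sam is a knight and Xander is a knave.
- Xander (knave) says "Sam is a knave" - this is FALSE (a lie) because Sam is a knight.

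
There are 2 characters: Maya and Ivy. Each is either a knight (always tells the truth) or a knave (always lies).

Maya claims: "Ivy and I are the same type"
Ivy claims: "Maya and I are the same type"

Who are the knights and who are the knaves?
Maya is a knight.
Ivy is a knight.

Verification:
- Maya (knight) says "Ivy and I are the same type" - this is TRUE because Maya is a knight and Ivy is a knight.
- Ivy (knight) says "Maya and I are the same type" - this is TRUE because Ivy is a knight and Maya is a knight.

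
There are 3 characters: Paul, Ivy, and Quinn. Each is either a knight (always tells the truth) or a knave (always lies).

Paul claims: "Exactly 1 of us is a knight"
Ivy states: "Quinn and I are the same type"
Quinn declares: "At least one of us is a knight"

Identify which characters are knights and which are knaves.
Paul is a knave.
Ivy is a knight.
Quinn is a knight.

Verification:
- Paul (knave) says "Exactly 1 of us is a knight" - this is FALSE (a lie) because there are 2 knights.
- Ivy (knight) says "Quinn and I are the same type" - this is TRUE because Ivy is a knight and Quinn is a knight.
- Quinn (knight) says "At least one of us is a knight" - this is TRUE because Ivy and Quinn are knights.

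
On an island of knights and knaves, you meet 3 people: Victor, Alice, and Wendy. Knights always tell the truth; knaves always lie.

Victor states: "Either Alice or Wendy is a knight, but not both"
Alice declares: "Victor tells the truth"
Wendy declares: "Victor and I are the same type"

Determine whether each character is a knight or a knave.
Victor is a knight.
Alice is a knight.
Wendy is a knave.

Verification:
- Victor (knight) says "Either Alice or Wendy is a knight, but not both" - this is TRUE because Alice is a knight and Wendy is a knave.
- Alice (knight) says "Victor tells the truth" - this is TRUE because Victor is a knight.
- Wendy (knave) says "Victor and I are the same type" - this is FALSE (a lie) because Wendy is a knave and Victor is a knight.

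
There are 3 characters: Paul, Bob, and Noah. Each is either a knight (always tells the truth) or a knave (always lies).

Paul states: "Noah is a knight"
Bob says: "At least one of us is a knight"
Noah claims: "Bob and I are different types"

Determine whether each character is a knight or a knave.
Paul is a knave.
Bob is a knave.
Noah is a knave.

Verification:
- Paul (knave) says "Noah is a knight" - this is FALSE (a lie) because Noah is a knave.
- Bob (knave) says "At least one of us is a knight" - this is FALSE (a lie) because no one is a knight.
- Noah (knave) says "Bob and I are different types" - this is FALSE (a lie) because Noah is a knave and Bob is a knave.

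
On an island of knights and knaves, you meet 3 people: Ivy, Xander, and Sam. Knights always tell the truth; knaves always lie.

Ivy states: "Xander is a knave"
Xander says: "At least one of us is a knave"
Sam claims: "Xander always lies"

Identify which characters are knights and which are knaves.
Ivy is a knave.
Xander is a knight.
Sam is a knave.

Verification:
- Ivy (knave) says "Xander is a knave" - this is FALSE (a lie) because Xander is a knight.
- Xander (knight) says "At least one of us is a knave" - this is TRUE because Ivy and Sam are knaves.
- Sam (knave) says "Xander always lies" - this is FALSE (a lie) because Xander is a knight.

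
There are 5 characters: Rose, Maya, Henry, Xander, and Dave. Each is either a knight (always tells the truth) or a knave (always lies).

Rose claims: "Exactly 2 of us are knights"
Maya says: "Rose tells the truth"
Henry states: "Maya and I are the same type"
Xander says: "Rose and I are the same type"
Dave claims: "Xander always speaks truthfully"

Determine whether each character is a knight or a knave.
Rose is a knight.
Maya is a knight.
Henry is a knave.
Xander is a knave.
Dave is a knave.

Verification:
- Rose (knight) says "Exactly 2 of us are knights" - this is TRUE because there are 2 knights.
- Maya (knight) says "Rose tells the truth" - this is TRUE because Rose is a knight.
- Henry (knave) says "Maya and I are the same type" - this is FALSE (a lie) because Henry is a knave and Maya is a knight.
- Xander (knave) says "Rose and I are the same type" - this is FALSE (a lie) because Xander is a knave and Rose is a knight.
- Dave (knave) says "Xander always speaks truthfully" - this is FALSE (a lie) because Xander is a knave.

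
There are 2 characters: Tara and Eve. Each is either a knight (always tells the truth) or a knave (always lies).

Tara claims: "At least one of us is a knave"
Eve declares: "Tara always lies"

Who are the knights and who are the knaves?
Tara is a knight.
Eve is a knave.

Verification:
- Tara (knight) says "At least one of us is a knave" - this is TRUE because Eve is a knave.
- Eve (knave) says "Tara always lies" - this is FALSE (a lie) because Tara is a knight.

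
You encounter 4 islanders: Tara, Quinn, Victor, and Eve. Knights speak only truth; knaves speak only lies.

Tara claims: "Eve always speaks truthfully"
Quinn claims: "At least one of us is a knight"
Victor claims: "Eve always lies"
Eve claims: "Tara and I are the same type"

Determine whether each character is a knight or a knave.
Tara is a knight.
Quinn is a knight.
Victor is a knave.
Eve is a knight.

Verification:
- Tara (knight) says "Eve always speaks truthfully" - this is TRUE because Eve is a knight.
- Quinn (knight) says "At least one of us is a knight" - this is TRUE because Tara, Quinn, and Eve are knights.
- Victor (knave) says "Eve always lies" - this is FALSE (a lie) because Eve is a knight.
- Eve (knight) says "Tara and I are the same type" - this is TRUE because Eve is a knight and Tara is a knight.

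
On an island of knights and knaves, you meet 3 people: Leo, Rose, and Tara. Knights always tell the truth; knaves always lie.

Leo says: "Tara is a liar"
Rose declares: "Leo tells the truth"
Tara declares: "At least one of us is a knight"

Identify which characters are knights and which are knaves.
Leo is a knave.
Rose is a knave.
Tara is a knight.

Verification:
- Leo (knave) says "Tara is a liar" - this is FALSE (a lie) because Tara is a knight.
- Rose (knave) says "Leo tells the truth" - this is FALSE (a lie) because Leo is a knave.
- Tara (knight) says "At least one of us is a knight" - this is TRUE because Tara is a knight.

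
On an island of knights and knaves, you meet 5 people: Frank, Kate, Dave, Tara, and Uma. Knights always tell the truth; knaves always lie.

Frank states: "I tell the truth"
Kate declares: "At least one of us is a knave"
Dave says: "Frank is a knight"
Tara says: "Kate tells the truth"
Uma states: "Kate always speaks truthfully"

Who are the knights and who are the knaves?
Frank is a knave.
Kate is a knight.
Dave is a knave.
Tara is a knight.
Uma is a knight.

Verification:
- Frank (knave) says "I tell the truth" - this is FALSE (a lie) because Frank is a knave.
- Kate (knight) says "At least one of us is a knave" - this is TRUE because Frank and Dave are knaves.
- Dave (knave) says "Frank is a knight" - this is FALSE (a lie) because Frank is a knave.
- Tara (knight) says "Kate tells the truth" - this is TRUE because Kate is a knight.
- Uma (knight) says "Kate always speaks truthfully" - this is TRUE because Kate is a knight.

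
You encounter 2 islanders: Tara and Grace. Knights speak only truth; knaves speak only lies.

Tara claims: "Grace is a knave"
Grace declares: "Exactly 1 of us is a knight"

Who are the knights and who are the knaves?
Tara is a knave.
Grace is a knight.

Verification:
- Tara (knave) says "Grace is a knave" - this is FALSE (a lie) because Grace is a knight.
- Grace (knight) says "Exactly 1 of us is a knight" - this is TRUE because there are 1 knights.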